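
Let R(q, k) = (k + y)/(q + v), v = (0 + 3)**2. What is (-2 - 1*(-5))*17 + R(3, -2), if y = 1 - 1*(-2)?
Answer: 613/12 ≈ 51.083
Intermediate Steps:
v = 9 (v = 3**2 = 9)
y = 3 (y = 1 + 2 = 3)
R(q, k) = (3 + k)/(9 + q) (R(q, k) = (k + 3)/(q + 9) = (3 + k)/(9 + q))
(-2 - 1*(-5))*17 + R(3, -2) = (-2 - 1*(-5))*17 + (3 - 2)/(9 + 3) = (-2 + 5)*17 + 1/12 = 3*17 + (1/12)*1 = 51 + 1/12 = 613/12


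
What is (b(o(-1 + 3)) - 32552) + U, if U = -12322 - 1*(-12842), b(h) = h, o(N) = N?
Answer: -32030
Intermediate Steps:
U = 520 (U = -12322 + 12842 = 520)
(b(o(-1 + 3)) - 32552) + U = ((-1 + 3) - 32552) + 520 = (2 - 32552) + 520 = -32550 + 520 = -32030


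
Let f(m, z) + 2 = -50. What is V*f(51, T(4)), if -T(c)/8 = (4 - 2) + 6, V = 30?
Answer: -1560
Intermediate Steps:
T(c) = -64 (T(c) = -8*((4 - 2) + 6) = -8*(2 + 6) = -8*8 = -64)
f(m, z) = -52 (f(m, z) = -2 - 50 = -52)
V*f(51, T(4)) = 30*(-52) = -1560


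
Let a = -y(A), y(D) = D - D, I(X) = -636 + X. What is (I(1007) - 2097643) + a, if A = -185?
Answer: -2097272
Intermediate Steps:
y(D) = 0
a = 0 (a = -1*0 = 0)
(I(1007) - 2097643) + a = ((-636 + 1007) - 2097643) + 0 = (371 - 2097643) + 0 = -2097272 + 0 = -2097272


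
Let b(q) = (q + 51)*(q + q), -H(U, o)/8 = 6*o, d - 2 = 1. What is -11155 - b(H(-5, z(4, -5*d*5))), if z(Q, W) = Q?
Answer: -65299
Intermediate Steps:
d = 3 (d = 2 + 1 = 3)
H(U, o) = -48*o
b(q) = 2*q*(51 + q) (b(q) = (51 + q)*(2*q) = 2*q*(51 + q))
-11155 - b(H(-5, z(4, -5*d*5))) = -11155 - 2*(-48*4)*(51 - 48*4) = -11155 - 2*(-192)*(51 - 192) = -11155 - 2*(-192)*(-141) = -11155 - 1*54144 = -11155 - 54144 = -65299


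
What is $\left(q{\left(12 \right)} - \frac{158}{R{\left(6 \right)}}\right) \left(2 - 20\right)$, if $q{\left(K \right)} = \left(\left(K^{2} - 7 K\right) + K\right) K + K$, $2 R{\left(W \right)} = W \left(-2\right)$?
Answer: $-16242$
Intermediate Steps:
$R{\left(W \right)} = - W$ ($R{\left(W \right)} = \frac{W \left(-2\right)}{2} = \frac{\left(-2\right) W}{2} = - W$)
$q{\left(K \right)} = K + K \left(K^{2} - 6 K\right)$ ($q{\left(K \right)} = \left(K^{2} - 6 K\right) K + K = K \left(K^{2} - 6 K\right) + K = K + K \left(K^{2} - 6 K\right)$)
$\left(q{\left(12 \right)} - \frac{158}{R{\left(6 \right)}}\right) \left(2 - 20\right) = \left(12 \left(1 + 12^{2} - 72\right) - \frac{158}{\left(-1\right) 6}\right) \left(2 - 20\right) = \left(12 \left(1 + 144 - 72\right) - \frac{158}{-6}\right) \left(2 - 20\right) = \left(12 \cdot 73 - - \frac{79}{3}\right) \left(-18\right) = \left(876 + \frac{79}{3}\right) \left(-18\right) = \frac{2707}{3} \left(-18\right) = -16242$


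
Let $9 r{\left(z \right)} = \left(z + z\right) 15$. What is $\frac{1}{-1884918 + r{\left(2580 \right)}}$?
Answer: $- \frac{1}{1876318} \approx -5.3296 \cdot 10^{-7}$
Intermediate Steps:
$r{\left(z \right)} = \frac{10 z}{3}$ ($r{\left(z \right)} = \frac{\left(z + z\right) 15}{9} = \frac{2 z 15}{9} = \frac{30 z}{9} = \frac{10 z}{3}$)
$\frac{1}{-1884918 + r{\left(2580 \right)}} = \frac{1}{-1884918 + \frac{10}{3} \cdot 2580} = \frac{1}{-1884918 + 8600} = \frac{1}{-1876318} = - \frac{1}{1876318}$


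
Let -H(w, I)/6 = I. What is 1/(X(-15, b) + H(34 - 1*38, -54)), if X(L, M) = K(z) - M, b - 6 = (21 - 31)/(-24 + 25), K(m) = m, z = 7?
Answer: 1/335 ≈ 0.0029851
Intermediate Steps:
H(w, I) = -6*I
b = -4 (b = 6 + (21 - 31)/(-24 + 25) = 6 - 10/1 = 6 - 10*1 = 6 - 10 = -4)
X(L, M) = 7 - M
1/(X(-15, b) + H(34 - 1*38, -54)) = 1/((7 - 1*(-4)) - 6*(-54)) = 1/((7 + 4) + 324) = 1/(11 + 324) = 1/335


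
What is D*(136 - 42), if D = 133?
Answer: 12502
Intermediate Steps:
D*(136 - 42) = 133*(136 - 42) = 133*94 = 12502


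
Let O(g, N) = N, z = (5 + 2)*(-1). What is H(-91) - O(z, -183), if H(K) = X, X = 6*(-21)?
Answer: 57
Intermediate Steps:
z = -7 (z = 7*(-1) = -7)
X = -126
H(K) = -126
H(-91) - O(z, -183) = -126 - 1*(-183) = -126 + 183 = 57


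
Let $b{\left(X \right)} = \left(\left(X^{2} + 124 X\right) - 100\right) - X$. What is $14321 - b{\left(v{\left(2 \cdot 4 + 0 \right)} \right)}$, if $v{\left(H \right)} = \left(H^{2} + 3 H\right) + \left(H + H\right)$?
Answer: $-9187$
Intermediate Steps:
$v{\left(H \right)} = H^{2} + 5 H$ ($v{\left(H \right)} = \left(H^{2} + 3 H\right) + 2 H = H^{2} + 5 H$)
$b{\left(X \right)} = -100 + X^{2} + 123 X$ ($b{\left(X \right)} = \left(-100 + X^{2} + 124 X\right) - X = -100 + X^{2} + 123 X$)
$14321 - b{\left(v{\left(2 \cdot 4 + 0 \right)} \right)} = 14321 - \left(-100 + \left(\left(2 \cdot 4 + 0\right) \left(5 + \left(2 \cdot 4 + 0\right)\right)\right)^{2} + 123 \left(2 \cdot 4 + 0\right) \left(5 + \left(2 \cdot 4 + 0\right)\right)\right) = 14321 - \left(-100 + \left(\left(8 + 0\right) \left(5 + \left(8 + 0\right)\right)\right)^{2} + 123 \left(8 + 0\right) \left(5 + \left(8 + 0\right)\right)\right) = 14321 - \left(-100 + \left(8 \left(5 + 8\right)\right)^{2} + 123 \cdot 8 \left(5 + 8\right)\right) = 14321 - \left(-100 + \left(8 \cdot 13\right)^{2} + 123 \cdot 8 \cdot 13\right) = 14321 - \left(-100 + 104^{2} + 123 \cdot 104\right) = 14321 - \left(-100 + 10816 + 12792\right) = 14321 - 23508 = -9187$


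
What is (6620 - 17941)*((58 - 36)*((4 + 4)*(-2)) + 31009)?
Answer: -347067897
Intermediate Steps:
(6620 - 17941)*((58 - 36)*((4 + 4)*(-2)) + 31009) = -11321*(22*(8*(-2)) + 31009) = -11321*(22*(-16) + 31009) = -11321*(-352 + 31009) = -11321*30657 = -347067897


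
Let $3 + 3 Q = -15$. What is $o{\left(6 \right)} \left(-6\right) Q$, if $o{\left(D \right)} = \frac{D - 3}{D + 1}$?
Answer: $\frac{108}{7} \approx 15.429$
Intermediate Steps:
$Q = -6$ ($Q = -1 + \frac{1}{3} \left(-15\right) = -1 - 5 = -6$)
$o{\left(D \right)} = \frac{-3 + D}{1 + D}$
$o{\left(6 \right)} \left(-6\right) Q = \frac{-3 + 6}{1 + 6} \left(-6\right) \left(-6\right) = \frac{1}{7} \cdot 3 \left(-6\right) \left(-6\right) = \frac{3}{7} \left(-6\right) \left(-6\right) = \left(- \frac{18}{7}\right) \left(-6\right) = \frac{108}{7}$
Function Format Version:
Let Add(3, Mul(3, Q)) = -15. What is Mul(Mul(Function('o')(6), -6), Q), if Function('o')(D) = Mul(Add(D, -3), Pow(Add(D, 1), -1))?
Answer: Rational(108, 7) ≈ 15.429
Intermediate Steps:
Q = -6 (Q = Add(-1, Mul(Rational(1, 3), -15)) = Add(-1, -5) = -6)
Function('o')(D) = Mul(Pow(Add(1, D), -1), Add(-3, D)) (Function('o')(D) = Mul(Add(-3, D), Pow(Add(1, D), -1)) = Mul(Pow(Add(1, D), -1), Add(-3, D)))
Mul(Mul(Function('o')(6), -6), Q) = Mul(Mul(Mul(Pow(Add(1, 6), -1), Add(-3, 6)), -6), -6) = Mul(Mul(Mul(Pow(7, -1), 3), -6), -6) = Mul(Mul(Mul(Rational(1, 7), 3), -6), -6) = Mul(Mul(Rational(3, 7), -6), -6) = Mul(Rational(-18, 7), -6) = Rational(108, 7)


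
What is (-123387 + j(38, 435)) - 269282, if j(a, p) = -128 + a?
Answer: -392759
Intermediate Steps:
(-123387 + j(38, 435)) - 269282 = (-123387 + (-128 + 38)) - 269282 = (-123387 - 90) - 269282 = -123477 - 269282 = -392759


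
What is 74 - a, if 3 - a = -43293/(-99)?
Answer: 16774/33 ≈ 508.30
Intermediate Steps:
a = -14332/33 (a = 3 - (-43293)/(-99) = 3 - (-43293)*(-1)/99 = 3 - 1*14431/33 = 3 - 14431/33 = -14332/33 ≈ -434.30)
74 - a = 74 - 1*(-14332/33) = 74 + 14332/33 = 16774/33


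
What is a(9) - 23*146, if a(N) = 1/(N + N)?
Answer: -60443/18 ≈ -3357.9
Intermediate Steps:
a(N) = 1/(2*N)
a(9) - 23*146 = (½)/9 - 23*146 = (½)*(⅑) - 3358 = 1/18 - 3358 = -60443/18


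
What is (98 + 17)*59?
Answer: 6785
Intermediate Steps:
(98 + 17)*59 = 115*59 = 6785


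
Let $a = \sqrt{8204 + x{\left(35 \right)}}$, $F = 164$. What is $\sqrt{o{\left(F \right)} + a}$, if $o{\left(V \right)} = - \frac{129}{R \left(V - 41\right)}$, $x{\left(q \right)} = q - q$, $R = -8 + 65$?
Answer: $\frac{\sqrt{-100491 + 10923138 \sqrt{2051}}}{2337} \approx 9.5162$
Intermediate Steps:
$R = 57$
$x{\left(q \right)} = 0$
$o{\left(V \right)} = - \frac{129}{-2337 + 57 V}$ ($o{\left(V \right)} = - \frac{129}{57 \left(V - 41\right)} = - \frac{129}{57 \left(-41 + V\right)} = - \frac{129}{-2337 + 57 V}$)
$a = 2 \sqrt{2051}$ ($a = \sqrt{8204 + 0} = \sqrt{8204} = 2 \sqrt{2051} \approx 90.576$)
$\sqrt{o{\left(F \right)} + a} = \sqrt{- \frac{43}{-779 + 19 \cdot 164} + 2 \sqrt{2051}} = \sqrt{- \frac{43}{-779 + 3116} + 2 \sqrt{2051}} = \sqrt{- \frac{43}{2337} + 2 \sqrt{2051}}$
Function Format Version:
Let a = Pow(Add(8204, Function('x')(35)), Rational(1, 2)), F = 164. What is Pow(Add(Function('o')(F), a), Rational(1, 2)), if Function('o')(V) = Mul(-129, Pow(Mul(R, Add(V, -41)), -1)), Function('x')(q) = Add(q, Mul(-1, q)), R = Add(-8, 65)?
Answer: Mul(Rational(1, 2337), Pow(Add(-100491, Mul(10923138, Pow(2051, Rational(1, 2)))), Rational(1, 2))) ≈ 9.5162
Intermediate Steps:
R = 57
Function('x')(q) = 0
Function('o')(V) = Mul(-129, Pow(Add(-2337, Mul(57, V)), -1)) (Function('o')(V) = Mul(-129, Pow(Mul(57, Add(V, -41)), -1)) = Mul(-129, Pow(Mul(57, Add(-41, V)), -1)) = Mul(-129, Pow(Add(-2337, Mul(57, V)), -1)))
a = Mul(2, Pow(2051, Rational(1, 2))) (a = Pow(Add(8204, 0), Rational(1, 2)) = Pow(8204, Rational(1, 2)) = Mul(2, Pow(2051, Rational(1, 2))) ≈ 90.576)
Pow(Add(Function('o')(F), a), Rational(1, 2)) = Pow(Add(Mul(-43, Pow(Add(-779, Mul(19, 164)), -1)), Mul(2, Pow(2051, Rational(1, 2)))), Rational(1, 2)) = Pow(Add(Mul(-43, Pow(Add(-779, 3116), -1)), Mul(2, Pow(2051, Rational(1, 2)))), Rational(1, 2)) = Pow(Add(Mul(-43, Pow(2337, -1)), Mul(2, Pow(2051, Rational(1, 2)))), Rational(1, 2)) = Pow(Add(Mul(-43, Rational(1, 2337)), Mul(2, Pow(2051, Rational(1, 2)))), Rational(1, 2)) = Pow(Add(Rational(-43, 2337), Mul(2, Pow(2051, Rational(1, 2)))), Rational(1, 2))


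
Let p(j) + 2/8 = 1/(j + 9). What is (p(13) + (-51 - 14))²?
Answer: 8231161/1936 ≈ 4251.6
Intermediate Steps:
p(j) = -¼ + 1/(9 + j) (p(j) = -¼ + 1/(j + 9) = -¼ + 1/(9 + j))
(p(13) + (-51 - 14))² = ((-5 - 1*13)/(4*(9 + 13)) + (-51 - 14))² = ((¼)*(-5 - 13)/22 - 65)² = ((¼)*(1/22)*(-18) - 65)² = (-9/44 - 65)² = (-2869/44)² = 8231161/1936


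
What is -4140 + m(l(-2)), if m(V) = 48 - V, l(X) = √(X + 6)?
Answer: -4094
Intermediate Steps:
l(X) = √(6 + X)
-4140 + m(l(-2)) = -4140 + (48 - √(6 - 2)) = -4140 + (48 - √4) = -4140 + (48 - 1*2) = -4140 + (48 - 2) = -4140 + 46 = -4094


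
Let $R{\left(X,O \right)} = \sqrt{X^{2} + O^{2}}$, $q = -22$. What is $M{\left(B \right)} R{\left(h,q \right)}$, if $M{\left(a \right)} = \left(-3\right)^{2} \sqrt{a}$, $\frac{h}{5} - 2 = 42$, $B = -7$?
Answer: $198 i \sqrt{707} \approx 5264.7 i$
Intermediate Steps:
$h = 220$ ($h = 10 + 5 \cdot 42 = 10 + 210 = 220$)
$M{\left(a \right)} = 9 \sqrt{a}$
$R{\left(X,O \right)} = \sqrt{O^{2} + X^{2}}$
$M{\left(B \right)} R{\left(h,q \right)} = 9 \sqrt{-7} \sqrt{\left(-22\right)^{2} + 220^{2}} = 9 i \sqrt{7} \sqrt{484 + 48400} = 9 i \sqrt{7} \sqrt{48884} = 9 i \sqrt{7} \cdot 22 \sqrt{101} = 198 i \sqrt{707}$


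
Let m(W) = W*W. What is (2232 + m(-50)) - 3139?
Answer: 1593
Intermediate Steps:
m(W) = W²
(2232 + m(-50)) - 3139 = (2232 + (-50)²) - 3139 = (2232 + 2500) - 3139 = 4732 - 3139 = 1593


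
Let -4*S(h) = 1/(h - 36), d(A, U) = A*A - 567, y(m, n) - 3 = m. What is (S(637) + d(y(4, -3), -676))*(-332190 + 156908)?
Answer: 109136970993/1202 ≈ 9.0796e+7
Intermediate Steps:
y(m, n) = 3 + m
d(A, U) = -567 + A**2 (d(A, U) = A**2 - 567 = -567 + A**2)
S(h) = -1/(4*(-36 + h)) (S(h) = -1/(4*(h - 36)) = -1/(4*(-36 + h)))
(S(637) + d(y(4, -3), -676))*(-332190 + 156908) = (-1/(-144 + 4*637) + (-567 + (3 + 4)**2))*(-332190 + 156908) = (-1/(-144 + 2548) + (-567 + 7**2))*(-175282) = (-1/2404 + (-567 + 49))*(-175282) = (-1*1/2404 - 518)*(-175282) = (-1/2404 - 518)*(-175282) = -1245273/2404*(-175282) = 109136970993/1202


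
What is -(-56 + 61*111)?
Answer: -6715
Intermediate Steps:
-(-56 + 61*111) = -(-56 + 6771) = -1*6715 = -6715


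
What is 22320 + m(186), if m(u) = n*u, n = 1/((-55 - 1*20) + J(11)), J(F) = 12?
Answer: 468658/21 ≈ 22317.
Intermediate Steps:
n = -1/63 (n = 1/((-55 - 1*20) + 12) = 1/((-55 - 20) + 12) = 1/(-75 + 12) = 1/(-63) = -1/63 ≈ -0.015873)
m(u) = -u/63
22320 + m(186) = 22320 - 1/63*186 = 22320 - 62/21 = 468658/21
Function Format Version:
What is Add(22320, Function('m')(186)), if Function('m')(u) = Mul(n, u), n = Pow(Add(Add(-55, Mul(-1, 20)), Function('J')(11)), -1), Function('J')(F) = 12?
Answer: Rational(468658, 21) ≈ 22317.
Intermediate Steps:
n = Rational(-1, 63) (n = Pow(Add(Add(-55, Mul(-1, 20)), 12), -1) = Pow(Add(Add(-55, -20), 12), -1) = Pow(Add(-75, 12), -1) = Pow(-63, -1) = Rational(-1, 63) ≈ -0.015873)
Function('m')(u) = Mul(Rational(-1, 63), u)
Add(22320, Function('m')(186)) = Add(22320, Mul(Rational(-1, 63), 186)) = Add(22320, Rational(-62, 21)) = Rational(468658, 21)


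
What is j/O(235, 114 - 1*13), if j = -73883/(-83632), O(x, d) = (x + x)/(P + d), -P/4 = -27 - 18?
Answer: 20761123/39307040 ≈ 0.52818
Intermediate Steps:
P = 180 (P = -4*(-27 - 18) = -4*(-45) = 180)
O(x, d) = 2*x/(180 + d) (O(x, d) = (x + x)/(180 + d) = (2*x)/(180 + d) = 2*x/(180 + d))
j = 73883/83632 (j = -73883*(-1/83632) = 73883/83632 ≈ 0.88343)
j/O(235, 114 - 1*13) = 73883/(83632*((2*235/(180 + (114 - 1*13))))) = 73883/(83632*((2*235/(180 + (114 - 13))))) = 73883/(83632*((2*235/(180 + 101)))) = 73883/(83632*((2*235/281))) = 73883/(83632*((2*235*(1/281)))) = 73883/(83632*(470/281)) = (73883/83632)*(281/470) = 20761123/39307040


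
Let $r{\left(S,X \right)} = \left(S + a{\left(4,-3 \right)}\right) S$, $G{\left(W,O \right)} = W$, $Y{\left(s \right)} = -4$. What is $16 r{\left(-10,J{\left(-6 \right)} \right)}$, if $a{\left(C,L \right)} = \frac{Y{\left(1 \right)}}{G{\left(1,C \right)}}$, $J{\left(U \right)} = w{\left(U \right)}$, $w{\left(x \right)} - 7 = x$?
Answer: $2240$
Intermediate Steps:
$w{\left(x \right)} = 7 + x$
$J{\left(U \right)} = 7 + U$
$a{\left(C,L \right)} = -4$ ($a{\left(C,L \right)} = - \frac{4}{1} = \left(-4\right) 1 = -4$)
$r{\left(S,X \right)} = S \left(-4 + S\right)$ ($r{\left(S,X \right)} = \left(S - 4\right) S = \left(-4 + S\right) S = S \left(-4 + S\right)$)
$16 r{\left(-10,J{\left(-6 \right)} \right)} = 16 \left(- 10 \left(-4 - 10\right)\right) = 16 \left(\left(-10\right) \left(-14\right)\right) = 16 \cdot 140 = 2240$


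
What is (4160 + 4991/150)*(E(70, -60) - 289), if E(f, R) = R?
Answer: -219517859/150 ≈ -1.4635e+6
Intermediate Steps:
(4160 + 4991/150)*(E(70, -60) - 289) = (4160 + 4991/150)*(-60 - 289) = (4160 + 4991*(1/150))*(-349) = (4160 + 4991/150)*(-349) = (628991/150)*(-349) = -219517859/150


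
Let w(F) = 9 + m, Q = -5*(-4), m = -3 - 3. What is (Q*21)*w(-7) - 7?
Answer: 1253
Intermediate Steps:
m = -6
Q = 20
w(F) = 3 (w(F) = 9 - 6 = 3)
(Q*21)*w(-7) - 7 = (20*21)*3 - 7 = 420*3 - 7 = 1260 - 7 = 1253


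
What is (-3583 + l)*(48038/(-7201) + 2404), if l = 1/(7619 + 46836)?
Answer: -3368255402067824/392130455 ≈ -8.5896e+6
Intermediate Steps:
l = 1/54455 ≈ 1.8364e-5
(-3583 + l)*(48038/(-7201) + 2404) = (-3583 + 1/54455)*(48038/(-7201) + 2404) = -195112264*(48038*(-1/7201) + 2404)/54455 = -195112264*(-48038/7201 + 2404)/54455 = -195112264/54455*17263166/7201 = -3368255402067824/392130455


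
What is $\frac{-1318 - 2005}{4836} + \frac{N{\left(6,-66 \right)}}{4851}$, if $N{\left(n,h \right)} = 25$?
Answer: $- \frac{5332991}{7819812} \approx -0.68198$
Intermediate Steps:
$\frac{-1318 - 2005}{4836} + \frac{N{\left(6,-66 \right)}}{4851} = \frac{-1318 - 2005}{4836} + \frac{25}{4851} = \left(-1318 - 2005\right) \frac{1}{4836} + 25 \cdot \frac{1}{4851} = \left(-3323\right) \frac{1}{4836} + \frac{25}{4851} = - \frac{3323}{4836} + \frac{25}{4851} = - \frac{5332991}{7819812}$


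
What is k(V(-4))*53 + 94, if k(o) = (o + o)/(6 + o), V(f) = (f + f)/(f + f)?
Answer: 764/7 ≈ 109.14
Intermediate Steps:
V(f) = 1 (V(f) = (2*f)/((2*f)) = (2*f)*(1/(2*f)) = 1)
k(o) = 2*o/(6 + o) (k(o) = (2*o)/(6 + o) = 2*o/(6 + o))
k(V(-4))*53 + 94 = (2*1/(6 + 1))*53 + 94 = (2*1/7)*53 + 94 = (2*1*(1/7))*53 + 94 = (2/7)*53 + 94 = 106/7 + 94 = 764/7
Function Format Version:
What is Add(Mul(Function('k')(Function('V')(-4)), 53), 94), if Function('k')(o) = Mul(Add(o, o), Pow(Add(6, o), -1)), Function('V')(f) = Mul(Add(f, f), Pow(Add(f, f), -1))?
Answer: Rational(764, 7) ≈ 109.14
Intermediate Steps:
Function('V')(f) = 1 (Function('V')(f) = Mul(Mul(2, f), Pow(Mul(2, f), -1)) = Mul(Mul(2, f), Mul(Rational(1, 2), Pow(f, -1))) = 1)
Function('k')(o) = Mul(2, o, Pow(Add(6, o), -1)) (Function('k')(o) = Mul(Mul(2, o), Pow(Add(6, o), -1)) = Mul(2, o, Pow(Add(6, o), -1)))
Add(Mul(Function('k')(Function('V')(-4)), 53), 94) = Add(Mul(Mul(2, 1, Pow(Add(6, 1), -1)), 53), 94) = Add(Mul(Mul(2, 1, Pow(7, -1)), 53), 94) = Add(Mul(Mul(2, 1, Rational(1, 7)), 53), 94) = Add(Mul(Rational(2, 7), 53), 94) = Add(Rational(106, 7), 94) = Rational(764, 7)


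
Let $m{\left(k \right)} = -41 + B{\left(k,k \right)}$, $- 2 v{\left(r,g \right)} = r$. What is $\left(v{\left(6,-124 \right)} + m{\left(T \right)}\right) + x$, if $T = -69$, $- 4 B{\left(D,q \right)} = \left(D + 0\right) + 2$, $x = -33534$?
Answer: $- \frac{134245}{4} \approx -33561.0$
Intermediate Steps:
$v{\left(r,g \right)} = - \frac{r}{2}$
$B{\left(D,q \right)} = - \frac{1}{2} - \frac{D}{4}$ ($B{\left(D,q \right)} = - \frac{\left(D + 0\right) + 2}{4} = - \frac{D + 2}{4} = - \frac{2 + D}{4} = - \frac{1}{2} - \frac{D}{4}$)
$m{\left(k \right)} = - \frac{83}{2} - \frac{k}{4}$ ($m{\left(k \right)} = -41 - \left(\frac{1}{2} + \frac{k}{4}\right) = - \frac{83}{2} - \frac{k}{4}$)
$\left(v{\left(6,-124 \right)} + m{\left(T \right)}\right) + x = \left(\left(- \frac{1}{2}\right) 6 - \frac{97}{4}\right) - 33534 = \left(-3 + \left(- \frac{83}{2} + \frac{69}{4}\right)\right) - 33534 = \left(-3 - \frac{97}{4}\right) - 33534 = - \frac{109}{4} - 33534 = - \frac{134245}{4}$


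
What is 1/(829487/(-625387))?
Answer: -625387/829487 ≈ -0.75394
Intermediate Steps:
1/(829487/(-625387)) = 1/(829487*(-1/625387)) = 1/(-829487/625387) = -625387/829487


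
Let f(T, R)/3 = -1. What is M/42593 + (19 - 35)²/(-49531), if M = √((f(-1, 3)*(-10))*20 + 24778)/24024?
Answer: -256/49531 + √25378/1023254232 ≈ -0.0051683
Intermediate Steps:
f(T, R) = -3 (f(T, R) = 3*(-1) = -3)
M = √25378/24024 (M = √(-3*(-10)*20 + 24778)/24024 = √(30*20 + 24778)*(1/24024) = √(600 + 24778)*(1/24024) = √25378*(1/24024) = √25378/24024 ≈ 0.0066311)
M/42593 + (19 - 35)²/(-49531) = (√25378/24024)/42593 + (19 - 35)²/(-49531) = (√25378/24024)*(1/42593) + (-16)²*(-1/49531) = √25378/1023254232 + 256*(-1/49531) = √25378/1023254232 - 256/49531 = -256/49531 + √25378/1023254232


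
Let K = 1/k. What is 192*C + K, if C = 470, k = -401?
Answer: 36186239/401 ≈ 90240.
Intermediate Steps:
K = -1/401 (K = 1/(-401) = -1/401 ≈ -0.0024938)
192*C + K = 192*470 - 1/401 = 90240 - 1/401 = 36186239/401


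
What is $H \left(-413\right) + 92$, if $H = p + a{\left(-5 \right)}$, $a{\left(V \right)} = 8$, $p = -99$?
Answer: $37675$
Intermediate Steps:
$H = -91$ ($H = -99 + 8 = -91$)
$H \left(-413\right) + 92 = \left(-91\right) \left(-413\right) + 92 = 37583 + 92 = 37675$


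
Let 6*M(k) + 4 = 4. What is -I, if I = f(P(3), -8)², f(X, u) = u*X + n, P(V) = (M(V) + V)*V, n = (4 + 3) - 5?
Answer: -4900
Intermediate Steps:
n = 2 (n = 7 - 5 = 2)
M(k) = 0 (M(k) = -⅔ + (⅙)*4 = -⅔ + ⅔ = 0)
P(V) = V² (P(V) = (0 + V)*V = V*V = V²)
f(X, u) = 2 + X*u (f(X, u) = u*X + 2 = X*u + 2 = 2 + X*u)
I = 4900 (I = (2 + 3²*(-8))² = (2 + 9*(-8))² = (2 - 72)² = (-70)² = 4900)
-I = -1*4900 = -4900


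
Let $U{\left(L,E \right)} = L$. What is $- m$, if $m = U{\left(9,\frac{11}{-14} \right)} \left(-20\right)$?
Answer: $180$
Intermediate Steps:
$m = -180$ ($m = 9 \left(-20\right) = -180$)
$- m = \left(-1\right) \left(-180\right) = 180$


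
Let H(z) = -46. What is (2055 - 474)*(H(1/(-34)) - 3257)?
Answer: -5222043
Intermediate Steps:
(2055 - 474)*(H(1/(-34)) - 3257) = (2055 - 474)*(-46 - 3257) = 1581*(-3303) = -5222043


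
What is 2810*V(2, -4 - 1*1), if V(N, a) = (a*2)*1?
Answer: -28100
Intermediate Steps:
V(N, a) = 2*a (V(N, a) = (2*a)*1 = 2*a)
2810*V(2, -4 - 1*1) = 2810*(2*(-4 - 1*1)) = 2810*(2*(-4 - 1)) = 2810*(2*(-5)) = 2810*(-10) = -28100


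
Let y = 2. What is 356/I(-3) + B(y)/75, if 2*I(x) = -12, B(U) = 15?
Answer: -887/15 ≈ -59.133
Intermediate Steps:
I(x) = -6 (I(x) = (1/2)*(-12) = -6)
356/I(-3) + B(y)/75 = 356/(-6) + 15/75 = 356*(-1/6) + 15*(1/75) = -178/3 + 1/5 = -887/15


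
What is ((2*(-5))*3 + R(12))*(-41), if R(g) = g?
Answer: 738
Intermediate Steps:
((2*(-5))*3 + R(12))*(-41) = ((2*(-5))*3 + 12)*(-41) = (-10*3 + 12)*(-41) = (-30 + 12)*(-41) = -18*(-41) = 738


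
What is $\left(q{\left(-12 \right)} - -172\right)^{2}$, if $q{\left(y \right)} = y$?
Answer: $25600$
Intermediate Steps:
$\left(q{\left(-12 \right)} - -172\right)^{2} = \left(-12 - -172\right)^{2} = \left(-12 + 172\right)^{2} = 160^{2} = 25600$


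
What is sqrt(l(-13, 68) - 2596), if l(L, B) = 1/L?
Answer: I*sqrt(438737)/13 ≈ 50.952*I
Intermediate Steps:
sqrt(l(-13, 68) - 2596) = sqrt(1/(-13) - 2596) = sqrt(-1/13 - 2596) = sqrt(-33749/13) = I*sqrt(438737)/13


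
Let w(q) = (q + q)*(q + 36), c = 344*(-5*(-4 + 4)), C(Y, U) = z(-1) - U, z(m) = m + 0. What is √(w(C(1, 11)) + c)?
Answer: 24*I ≈ 24.0*I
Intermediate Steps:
z(m) = m
C(Y, U) = -1 - U
c = 0 (c = 344*(-5*0) = 344*0 = 0)
w(q) = 2*q*(36 + q) (w(q) = (2*q)*(36 + q) = 2*q*(36 + q))
√(w(C(1, 11)) + c) = √(2*(-1 - 1*11)*(36 + (-1 - 1*11)) + 0) = √(2*(-1 - 11)*(36 + (-1 - 11)) + 0) = √(2*(-12)*(36 - 12) + 0) = √(2*(-12)*24 + 0) = √(-576 + 0) = √(-576) = 24*I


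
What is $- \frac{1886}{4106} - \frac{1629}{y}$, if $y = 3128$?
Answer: $- \frac{6294041}{6421784} \approx -0.98011$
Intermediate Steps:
$- \frac{1886}{4106} - \frac{1629}{y} = - \frac{1886}{4106} - \frac{1629}{3128} = \left(-1886\right) \frac{1}{4106} - \frac{1629}{3128} = - \frac{943}{2053} - \frac{1629}{3128} = - \frac{6294041}{6421784}$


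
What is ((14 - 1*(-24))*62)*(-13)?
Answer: -30628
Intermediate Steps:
((14 - 1*(-24))*62)*(-13) = ((14 + 24)*62)*(-13) = (38*62)*(-13) = 2356*(-13) = -30628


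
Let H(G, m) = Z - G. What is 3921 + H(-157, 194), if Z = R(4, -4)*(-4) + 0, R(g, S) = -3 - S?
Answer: 4074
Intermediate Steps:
Z = -4 (Z = (-3 - 1*(-4))*(-4) + 0 = (-3 + 4)*(-4) + 0 = 1*(-4) + 0 = -4 + 0 = -4)
H(G, m) = -4 - G
3921 + H(-157, 194) = 3921 + (-4 - 1*(-157)) = 3921 + (-4 + 157) = 3921 + 153 = 4074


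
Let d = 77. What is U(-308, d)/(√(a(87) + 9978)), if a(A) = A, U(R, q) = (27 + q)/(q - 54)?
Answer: 104*√10065/231495 ≈ 0.045071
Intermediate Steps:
U(R, q) = (27 + q)/(-54 + q)
U(-308, d)/(√(a(87) + 9978)) = ((27 + 77)/(-54 + 77))/(√(87 + 9978)) = (104/23)/(√10065) = ((1/23)*104)*(√10065/10065) = 104*(√10065/10065)/23 = 104*√10065/231495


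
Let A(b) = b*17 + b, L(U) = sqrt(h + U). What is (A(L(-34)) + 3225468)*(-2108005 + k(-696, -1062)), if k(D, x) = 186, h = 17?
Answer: -6798702734292 - 37940742*I*sqrt(17) ≈ -6.7987e+12 - 1.5643e+8*I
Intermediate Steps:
L(U) = sqrt(17 + U)
A(b) = 18*b (A(b) = 17*b + b = 18*b)
(A(L(-34)) + 3225468)*(-2108005 + k(-696, -1062)) = (18*sqrt(17 - 34) + 3225468)*(-2108005 + 186) = (18*sqrt(-17) + 3225468)*(-2107819) = (18*(I*sqrt(17)) + 3225468)*(-2107819) = (18*I*sqrt(17) + 3225468)*(-2107819) = (3225468 + 18*I*sqrt(17))*(-2107819) = -6798702734292 - 37940742*I*sqrt(17)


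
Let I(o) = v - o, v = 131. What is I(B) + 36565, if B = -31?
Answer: 36727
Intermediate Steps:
I(o) = 131 - o
I(B) + 36565 = (131 - 1*(-31)) + 36565 = (131 + 31) + 36565 = 162 + 36565 = 36727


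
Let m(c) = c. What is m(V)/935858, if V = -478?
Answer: -239/467929 ≈ -0.00051076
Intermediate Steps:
m(V)/935858 = -478/935858 = -478*1/935858 = -239/467929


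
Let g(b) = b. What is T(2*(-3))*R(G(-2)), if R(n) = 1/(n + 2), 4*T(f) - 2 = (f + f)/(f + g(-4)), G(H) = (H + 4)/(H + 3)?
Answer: 1/5 ≈ 0.20000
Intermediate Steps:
G(H) = (4 + H)/(3 + H)
T(f) = 1/2 + f/(2*(-4 + f)) (T(f) = 1/2 + ((f + f)/(f - 4))/4 = 1/2 + ((2*f)/(-4 + f))/4 = 1/2 + (2*f/(-4 + f))/4 = 1/2 + f/(2*(-4 + f)))
R(n) = 1/(2 + n)
T(2*(-3))*R(G(-2)) = ((-2 + 2*(-3))/(-4 + 2*(-3)))/(2 + (4 - 2)/(3 - 2)) = ((-2 - 6)/(-4 - 6))/(2 + 2/1) = (-8/(-10))/(2 + 1*2) = (-1/10*(-8))/(2 + 2) = (4/5)/4 = (4/5)*(1/4) = 1/5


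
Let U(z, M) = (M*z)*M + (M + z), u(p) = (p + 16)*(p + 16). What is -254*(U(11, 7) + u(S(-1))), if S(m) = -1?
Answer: -198628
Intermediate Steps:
u(p) = (16 + p)² (u(p) = (16 + p)*(16 + p) = (16 + p)²)
U(z, M) = M + z + z*M² (U(z, M) = z*M² + (M + z) = M + z + z*M²)
-254*(U(11, 7) + u(S(-1))) = -254*((7 + 11 + 11*7²) + (16 - 1)²) = -254*((7 + 11 + 11*49) + 15²) = -254*((7 + 11 + 539) + 225) = -254*(557 + 225) = -254*782 = -198628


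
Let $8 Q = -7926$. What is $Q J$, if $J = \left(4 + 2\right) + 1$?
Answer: $- \frac{27741}{4} \approx -6935.3$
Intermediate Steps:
$Q = - \frac{3963}{4}$ ($Q = \frac{1}{8} \left(-7926\right) = - \frac{3963}{4} \approx -990.75$)
$J = 7$ ($J = 6 + 1 = 7$)
$Q J = \left(- \frac{3963}{4}\right) 7 = - \frac{27741}{4}$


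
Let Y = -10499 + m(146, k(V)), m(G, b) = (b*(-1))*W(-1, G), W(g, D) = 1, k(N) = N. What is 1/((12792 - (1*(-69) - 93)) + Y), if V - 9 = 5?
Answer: 1/2441 ≈ 0.00040967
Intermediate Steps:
V = 14 (V = 9 + 5 = 14)
m(G, b) = -b (m(G, b) = (b*(-1))*1 = -b*1 = -b)
Y = -10513 (Y = -10499 - 1*14 = -10499 - 14 = -10513)
1/((12792 - (1*(-69) - 93)) + Y) = 1/((12792 - (1*(-69) - 93)) - 10513) = 1/((12792 - (-69 - 93)) - 10513) = 1/((12792 - 1*(-162)) - 10513) = 1/((12792 + 162) - 10513) = 1/(12954 - 10513) = 1/2441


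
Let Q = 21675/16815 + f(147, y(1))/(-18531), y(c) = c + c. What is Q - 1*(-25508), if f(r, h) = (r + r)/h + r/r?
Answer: 529910697895/20773251 ≈ 25509.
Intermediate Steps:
y(c) = 2*c
f(r, h) = 1 + 2*r/h (f(r, h) = (2*r)/h + 1 = 2*r/h + 1 = 1 + 2*r/h)
Q = 26611387/20773251 (Q = 21675/16815 + ((2*1 + 2*147)/((2*1)))/(-18531) = 21675*(1/16815) + ((2 + 294)/2)*(-1/18531) = 1445/1121 + ((½)*296)*(-1/18531) = 1445/1121 + 148*(-1/18531) = 1445/1121 - 148/18531 = 26611387/20773251 ≈ 1.2810)
Q - 1*(-25508) = 26611387/20773251 - 1*(-25508) = 26611387/20773251 + 25508 = 529910697895/20773251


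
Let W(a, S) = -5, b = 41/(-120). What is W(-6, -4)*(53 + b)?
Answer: -6319/24 ≈ -263.29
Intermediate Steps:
b = -41/120 (b = 41*(-1/120) = -41/120 ≈ -0.34167)
W(-6, -4)*(53 + b) = -5*(53 - 41/120) = -5*6319/120 = -6319/24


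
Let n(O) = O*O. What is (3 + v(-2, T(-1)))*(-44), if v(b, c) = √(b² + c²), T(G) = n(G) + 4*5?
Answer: -132 - 44*√445 ≈ -1060.2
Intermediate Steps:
n(O) = O²
T(G) = 20 + G² (T(G) = G² + 4*5 = G² + 20 = 20 + G²)
(3 + v(-2, T(-1)))*(-44) = (3 + √((-2)² + (20 + (-1)²)²))*(-44) = (3 + √(4 + (20 + 1)²))*(-44) = (3 + √(4 + 21²))*(-44) = (3 + √(4 + 441))*(-44) = (3 + √445)*(-44) = -132 - 44*√445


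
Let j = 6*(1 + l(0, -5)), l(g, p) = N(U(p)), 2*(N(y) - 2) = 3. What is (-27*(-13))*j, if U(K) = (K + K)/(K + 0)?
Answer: 9477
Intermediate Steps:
U(K) = 2 (U(K) = (2*K)/K = 2)
N(y) = 7/2 (N(y) = 2 + (1/2)*3 = 2 + 3/2 = 7/2)
l(g, p) = 7/2
j = 27 (j = 6*(1 + 7/2) = 6*(9/2) = 27)
(-27*(-13))*j = -27*(-13)*27 = 351*27 = 9477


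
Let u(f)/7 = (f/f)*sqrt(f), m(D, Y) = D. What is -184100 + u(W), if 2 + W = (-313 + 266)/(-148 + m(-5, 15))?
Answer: -184100 + 7*I*sqrt(4403)/51 ≈ -1.841e+5 + 9.1076*I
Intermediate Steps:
W = -259/153 (W = -2 + (-313 + 266)/(-148 - 5) = -2 - 47/(-153) = -2 - 47*(-1/153) = -2 + 47/153 = -259/153 ≈ -1.6928)
u(f) = 7*sqrt(f) (u(f) = 7*((f/f)*sqrt(f)) = 7*(1*sqrt(f)) = 7*sqrt(f))
-184100 + u(W) = -184100 + 7*sqrt(-259/153) = -184100 + 7*(I*sqrt(4403)/51) = -184100 + 7*I*sqrt(4403)/51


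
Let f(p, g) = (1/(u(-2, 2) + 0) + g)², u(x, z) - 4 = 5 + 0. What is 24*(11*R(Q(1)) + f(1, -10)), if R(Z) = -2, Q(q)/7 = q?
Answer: 49112/27 ≈ 1819.0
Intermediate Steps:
Q(q) = 7*q
u(x, z) = 9 (u(x, z) = 4 + (5 + 0) = 4 + 5 = 9)
f(p, g) = (⅑ + g)² (f(p, g) = (1/(9 + 0) + g)² = (1/9 + g)² = (⅑ + g)²)
24*(11*R(Q(1)) + f(1, -10)) = 24*(11*(-2) + (1 + 9*(-10))²/81) = 24*(-22 + (1 - 90)²/81) = 24*(-22 + (1/81)*(-89)²) = 24*(-22 + (1/81)*7921) = 24*(-22 + 7921/81) = 24*(6139/81) = 49112/27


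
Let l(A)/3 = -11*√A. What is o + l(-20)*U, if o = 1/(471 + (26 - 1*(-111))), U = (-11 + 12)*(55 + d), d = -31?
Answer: 1/608 - 1584*I*√5 ≈ 0.0016447 - 3541.9*I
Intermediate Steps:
l(A) = -33*√A (l(A) = 3*(-11*√A) = -33*√A)
U = 24 (U = (-11 + 12)*(55 - 31) = 1*24 = 24)
o = 1/608 (o = 1/(471 + (26 + 111)) = 1/(471 + 137) = 1/608 ≈ 0.0016447)
o + l(-20)*U = 1/608 - 66*I*√5*24 = 1/608 - 1584*I*√5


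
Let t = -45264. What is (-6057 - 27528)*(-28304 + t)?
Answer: 2470781280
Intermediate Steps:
(-6057 - 27528)*(-28304 + t) = (-6057 - 27528)*(-28304 - 45264) = -33585*(-73568) = 2470781280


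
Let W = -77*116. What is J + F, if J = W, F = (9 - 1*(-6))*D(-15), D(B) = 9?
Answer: -8797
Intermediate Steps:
W = -8932
F = 135 (F = (9 - 1*(-6))*9 = (9 + 6)*9 = 15*9 = 135)
J = -8932
J + F = -8932 + 135 = -8797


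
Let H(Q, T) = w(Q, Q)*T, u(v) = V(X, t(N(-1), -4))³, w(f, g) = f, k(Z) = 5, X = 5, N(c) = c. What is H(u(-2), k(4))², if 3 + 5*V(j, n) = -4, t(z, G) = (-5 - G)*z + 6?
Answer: 117649/625 ≈ 188.24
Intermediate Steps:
t(z, G) = 6 + z*(-5 - G) (t(z, G) = z*(-5 - G) + 6 = 6 + z*(-5 - G))
V(j, n) = -7/5 (V(j, n) = -⅗ + (⅕)*(-4) = -⅗ - ⅘ = -7/5)
u(v) = -343/125 (u(v) = (-7/5)³ = -343/125)
H(Q, T) = Q*T
H(u(-2), k(4))² = (-343/125*5)² = (-343/25)² = 117649/625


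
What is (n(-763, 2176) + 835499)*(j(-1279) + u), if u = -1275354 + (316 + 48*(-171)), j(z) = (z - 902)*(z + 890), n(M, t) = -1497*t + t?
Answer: 1052217268089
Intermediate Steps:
n(M, t) = -1496*t
j(z) = (-902 + z)*(890 + z)
u = -1283246 (u = -1275354 + (316 - 8208) = -1275354 - 7892 = -1283246)
(n(-763, 2176) + 835499)*(j(-1279) + u) = (-1496*2176 + 835499)*((-802780 + (-1279)**2 - 12*(-1279)) - 1283246) = (-3255296 + 835499)*((-802780 + 1635841 + 15348) - 1283246) = -2419797*(848409 - 1283246) = -2419797*(-434837) = 1052217268089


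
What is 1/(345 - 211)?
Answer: 1/134 ≈ 0.0074627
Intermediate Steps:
1/(345 - 211) = 1/134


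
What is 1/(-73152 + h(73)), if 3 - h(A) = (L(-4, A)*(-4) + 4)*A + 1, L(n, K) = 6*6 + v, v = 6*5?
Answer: -1/54170 ≈ -1.8460e-5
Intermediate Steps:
v = 30
L(n, K) = 66 (L(n, K) = 6*6 + 30 = 36 + 30 = 66)
h(A) = 2 + 260*A (h(A) = 3 - ((66*(-4) + 4)*A + 1) = 3 - ((-264 + 4)*A + 1) = 3 - (-260*A + 1) = 3 - (1 - 260*A) = 3 + (-1 + 260*A) = 2 + 260*A)
1/(-73152 + h(73)) = 1/(-73152 + (2 + 260*73)) = 1/(-73152 + (2 + 18980)) = 1/(-73152 + 18982) = 1/(-54170) = -1/54170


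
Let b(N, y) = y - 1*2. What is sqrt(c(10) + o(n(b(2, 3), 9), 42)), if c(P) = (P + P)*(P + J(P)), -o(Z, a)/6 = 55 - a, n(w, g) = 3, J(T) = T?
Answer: sqrt(322) ≈ 17.944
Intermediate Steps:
b(N, y) = -2 + y (b(N, y) = y - 2 = -2 + y)
o(Z, a) = -330 + 6*a (o(Z, a) = -6*(55 - a) = -330 + 6*a)
c(P) = 4*P**2 (c(P) = (P + P)*(P + P) = (2*P)*(2*P) = 4*P**2)
sqrt(c(10) + o(n(b(2, 3), 9), 42)) = sqrt(4*10**2 + (-330 + 6*42)) = sqrt(4*100 + (-330 + 252)) = sqrt(400 - 78) = sqrt(322)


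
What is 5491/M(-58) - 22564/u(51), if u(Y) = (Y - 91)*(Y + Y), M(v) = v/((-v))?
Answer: -5595179/1020 ≈ -5485.5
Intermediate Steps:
M(v) = -1 (M(v) = v*(-1/v) = -1)
u(Y) = 2*Y*(-91 + Y) (u(Y) = (-91 + Y)*(2*Y) = 2*Y*(-91 + Y))
5491/M(-58) - 22564/u(51) = 5491/(-1) - 22564*1/(102*(-91 + 51)) = 5491*(-1) - 22564/(2*51*(-40)) = -5491 - 22564/(-4080) = -5491 - 22564*(-1/4080) = -5491 + 5641/1020 = -5595179/1020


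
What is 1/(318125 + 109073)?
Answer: 1/427198 ≈ 2.3408e-6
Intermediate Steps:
1/(318125 + 109073) = 1/427198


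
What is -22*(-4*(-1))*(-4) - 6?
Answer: 346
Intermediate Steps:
-22*(-4*(-1))*(-4) - 6 = -88*(-4) - 6 = -22*(-16) - 6 = 352 - 6 = 346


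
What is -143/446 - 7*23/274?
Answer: -27747/30551 ≈ -0.90822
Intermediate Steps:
-143/446 - 7*23/274 = -143*1/446 - 161*1/274 = -143/446 - 161/274 = -27747/30551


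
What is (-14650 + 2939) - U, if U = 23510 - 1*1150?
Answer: -34071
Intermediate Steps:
U = 22360 (U = 23510 - 1150 = 22360)
(-14650 + 2939) - U = (-14650 + 2939) - 1*22360 = -11711 - 22360 = -34071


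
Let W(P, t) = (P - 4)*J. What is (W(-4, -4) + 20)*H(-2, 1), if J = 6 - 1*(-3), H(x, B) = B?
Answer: -52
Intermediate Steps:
J = 9 (J = 6 + 3 = 9)
W(P, t) = -36 + 9*P (W(P, t) = (P - 4)*9 = (-4 + P)*9 = -36 + 9*P)
(W(-4, -4) + 20)*H(-2, 1) = ((-36 + 9*(-4)) + 20)*1 = ((-36 - 36) + 20)*1 = (-72 + 20)*1 = -52*1 = -52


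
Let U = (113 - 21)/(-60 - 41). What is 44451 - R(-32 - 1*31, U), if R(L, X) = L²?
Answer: 40482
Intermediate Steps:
U = -92/101 (U = 92/(-101) = 92*(-1/101) = -92/101 ≈ -0.91089)
44451 - R(-32 - 1*31, U) = 44451 - (-32 - 1*31)² = 44451 - (-32 - 31)² = 44451 - 1*(-63)² = 44451 - 1*3969 = 44451 - 3969 = 40482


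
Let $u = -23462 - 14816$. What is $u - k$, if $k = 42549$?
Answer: $-80827$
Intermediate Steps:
$u = -38278$
$u - k = -38278 - 42549 = -80827$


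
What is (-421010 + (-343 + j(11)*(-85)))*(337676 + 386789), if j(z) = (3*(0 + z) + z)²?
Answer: -424473461545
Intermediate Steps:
j(z) = 16*z² (j(z) = (3*z + z)² = (4*z)² = 16*z²)
(-421010 + (-343 + j(11)*(-85)))*(337676 + 386789) = (-421010 + (-343 + (16*11²)*(-85)))*(337676 + 386789) = (-421010 + (-343 + (16*121)*(-85)))*724465 = (-421010 + (-343 + 1936*(-85)))*724465 = (-421010 + (-343 - 164560))*724465 = (-421010 - 164903)*724465 = -585913*724465 = -424473461545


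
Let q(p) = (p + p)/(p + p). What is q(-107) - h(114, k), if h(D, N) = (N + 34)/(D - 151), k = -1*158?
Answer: -87/37 ≈ -2.3514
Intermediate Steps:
k = -158
q(p) = 1 (q(p) = (2*p)/((2*p)) = (2*p)*(1/(2*p)) = 1)
h(D, N) = (34 + N)/(-151 + D)
q(-107) - h(114, k) = 1 - (34 - 158)/(-151 + 114) = 1 - (-124)/(-37) = 1 - (-1)*(-124)/37 = 1 - 1*124/37 = 1 - 124/37 = -87/37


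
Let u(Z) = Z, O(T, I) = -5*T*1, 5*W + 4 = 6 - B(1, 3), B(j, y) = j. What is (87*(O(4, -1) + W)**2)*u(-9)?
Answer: -7674183/25 ≈ -3.0697e+5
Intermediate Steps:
W = 1/5 (W = -4/5 + (6 - 1*1)/5 = -4/5 + (6 - 1)/5 = -4/5 + (1/5)*5 = -4/5 + 1 = 1/5 ≈ 0.20000)
O(T, I) = -5*T
(87*(O(4, -1) + W)**2)*u(-9) = (87*(-5*4 + 1/5)**2)*(-9) = (87*(-20 + 1/5)**2)*(-9) = (87*(-99/5)**2)*(-9) = (87*(9801/25))*(-9) = (852687/25)*(-9) = -7674183/25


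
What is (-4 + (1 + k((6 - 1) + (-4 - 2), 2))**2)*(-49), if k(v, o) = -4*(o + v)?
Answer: -245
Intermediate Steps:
k(v, o) = -4*o - 4*v
(-4 + (1 + k((6 - 1) + (-4 - 2), 2))**2)*(-49) = (-4 + (1 + (-4*2 - 4*((6 - 1) + (-4 - 2))))**2)*(-49) = (-4 + (1 + (-8 - 4*(5 - 6)))**2)*(-49) = (-4 + (1 + (-8 - 4*(-1)))**2)*(-49) = (-4 + (1 + (-8 + 4))**2)*(-49) = (-4 + (1 - 4)**2)*(-49) = (-4 + (-3)**2)*(-49) = (-4 + 9)*(-49) = 5*(-49) = -245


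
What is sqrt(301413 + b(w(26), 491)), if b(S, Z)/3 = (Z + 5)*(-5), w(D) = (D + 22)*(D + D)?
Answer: sqrt(293973) ≈ 542.19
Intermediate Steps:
w(D) = 2*D*(22 + D) (w(D) = (22 + D)*(2*D) = 2*D*(22 + D))
b(S, Z) = -75 - 15*Z (b(S, Z) = 3*((Z + 5)*(-5)) = 3*((5 + Z)*(-5)) = 3*(-25 - 5*Z) = -75 - 15*Z)
sqrt(301413 + b(w(26), 491)) = sqrt(301413 + (-75 - 15*491)) = sqrt(301413 + (-75 - 7365)) = sqrt(301413 - 7440) = sqrt(293973)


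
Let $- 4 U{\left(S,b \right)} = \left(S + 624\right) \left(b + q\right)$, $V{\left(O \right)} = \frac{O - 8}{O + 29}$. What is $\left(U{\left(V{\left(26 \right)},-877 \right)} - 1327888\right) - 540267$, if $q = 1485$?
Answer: $- \frac{107967901}{55} \approx -1.9631 \cdot 10^{6}$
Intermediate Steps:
$V{\left(O \right)} = \frac{-8 + O}{29 + O}$
$U{\left(S,b \right)} = - \frac{\left(624 + S\right) \left(1485 + b\right)}{4}$ ($U{\left(S,b \right)} = - \frac{\left(S + 624\right) \left(b + 1485\right)}{4} = - \frac{\left(624 + S\right) \left(1485 + b\right)}{4}$)
$\left(U{\left(V{\left(26 \right)},-877 \right)} - 1327888\right) - 540267 = \left(\left(-231660 - -136812 - \frac{1485 \frac{-8 + 26}{29 + 26}}{4} - \frac{1}{4} \frac{-8 + 26}{29 + 26} \left(-877\right)\right) - 1327888\right) - 540267 = \left(\left(-231660 + 136812 - \frac{1485 \cdot \frac{1}{55} \cdot 18}{4} - \frac{1}{4} \cdot \frac{1}{55} \cdot 18 \left(-877\right)\right) - 1327888\right) - 540267 = \left(\left(-231660 + 136812 - \frac{243}{2} - \frac{9}{110} \left(-877\right)\right) - 1327888\right) - 540267 = \left(\left(-231660 + 136812 - \frac{243}{2} + \frac{7893}{110}\right) - 1327888\right) - 540267 = \left(- \frac{5219376}{55} - 1327888\right) - 540267 = - \frac{78253216}{55} - 540267 = - \frac{107967901}{55}$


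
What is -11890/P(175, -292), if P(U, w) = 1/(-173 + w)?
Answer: 5528850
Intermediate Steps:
-11890/P(175, -292) = -11890/(1/(-173 - 292)) = -11890/(1/(-465)) = -11890/(-1/465) = -11890*(-465) = 5528850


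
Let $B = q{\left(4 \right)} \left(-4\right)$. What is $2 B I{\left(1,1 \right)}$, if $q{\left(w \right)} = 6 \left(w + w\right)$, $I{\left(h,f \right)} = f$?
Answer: $-384$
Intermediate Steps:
$q{\left(w \right)} = 12 w$ ($q{\left(w \right)} = 6 \cdot 2 w = 12 w$)
$B = -192$ ($B = 12 \cdot 4 \left(-4\right) = 48 \left(-4\right) = -192$)
$2 B I{\left(1,1 \right)} = 2 \left(-192\right) 1 = \left(-384\right) 1 = -384$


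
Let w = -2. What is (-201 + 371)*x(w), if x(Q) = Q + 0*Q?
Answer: -340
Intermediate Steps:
x(Q) = Q (x(Q) = Q + 0 = Q)
(-201 + 371)*x(w) = (-201 + 371)*(-2) = 170*(-2) = -340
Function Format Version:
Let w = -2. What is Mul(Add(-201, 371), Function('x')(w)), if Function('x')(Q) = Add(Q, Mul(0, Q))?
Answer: -340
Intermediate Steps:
Function('x')(Q) = Q (Function('x')(Q) = Add(Q, 0) = Q)
Mul(Add(-201, 371), Function('x')(w)) = Mul(Add(-201, 371), -2) = Mul(170, -2) = -340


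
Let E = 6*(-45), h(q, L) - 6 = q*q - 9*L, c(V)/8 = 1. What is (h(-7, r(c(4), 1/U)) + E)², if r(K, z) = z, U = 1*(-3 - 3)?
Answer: 182329/4 ≈ 45582.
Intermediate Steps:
U = -6 (U = 1*(-6) = -6)
c(V) = 8 (c(V) = 8*1 = 8)
h(q, L) = 6 + q² - 9*L (h(q, L) = 6 + (q*q - 9*L) = 6 + (q² - 9*L) = 6 + q² - 9*L)
E = -270
(h(-7, r(c(4), 1/U)) + E)² = ((6 + (-7)² - 9/(-6)) - 270)² = ((6 + 49 - 9*(-⅙)) - 270)² = ((6 + 49 + 3/2) - 270)² = (113/2 - 270)² = (-427/2)² = 182329/4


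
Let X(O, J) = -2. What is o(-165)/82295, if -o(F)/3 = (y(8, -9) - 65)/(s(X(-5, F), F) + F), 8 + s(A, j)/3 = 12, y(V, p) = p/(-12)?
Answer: -257/16788180 ≈ -1.5308e-5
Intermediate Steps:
y(V, p) = -p/12 (y(V, p) = p*(-1/12) = -p/12)
s(A, j) = 12 (s(A, j) = -24 + 3*12 = -24 + 36 = 12)
o(F) = 771/(4*(12 + F)) (o(F) = -3*(-1/12*(-9) - 65)/(12 + F) = -3*(¾ - 65)/(12 + F) = -(-771)/(4*(12 + F)) = 771/(4*(12 + F)))
o(-165)/82295 = (771/(4*(12 - 165)))/82295 = ((771/4)/(-153))*(1/82295) = ((771/4)*(-1/153))*(1/82295) = -257/204*1/82295 = -257/16788180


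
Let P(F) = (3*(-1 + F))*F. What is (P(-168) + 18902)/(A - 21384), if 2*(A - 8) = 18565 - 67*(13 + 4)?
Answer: -104078/12663 ≈ -8.2191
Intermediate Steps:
A = 8721 (A = 8 + (18565 - 67*(13 + 4))/2 = 8 + (18565 - 67*17)/2 = 8 + (18565 - 1139)/2 = 8 + (1/2)*17426 = 8 + 8713 = 8721)
P(F) = F*(-3 + 3*F) (P(F) = (-3 + 3*F)*F = F*(-3 + 3*F))
(P(-168) + 18902)/(A - 21384) = (3*(-168)*(-1 - 168) + 18902)/(8721 - 21384) = (3*(-168)*(-169) + 18902)/(-12663) = (85176 + 18902)*(-1/12663) = 104078*(-1/12663) = -104078/12663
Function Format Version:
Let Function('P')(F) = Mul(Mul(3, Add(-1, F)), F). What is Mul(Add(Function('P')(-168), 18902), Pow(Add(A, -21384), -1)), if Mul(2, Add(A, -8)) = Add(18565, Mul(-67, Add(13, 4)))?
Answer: Rational(-104078, 12663) ≈ -8.2191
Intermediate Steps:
A = 8721 (A = Add(8, Mul(Rational(1, 2), Add(18565, Mul(-67, Add(13, 4))))) = Add(8, Mul(Rational(1, 2), Add(18565, Mul(-67, 17)))) = Add(8, Mul(Rational(1, 2), Add(18565, -1139))) = Add(8, Mul(Rational(1, 2), 17426)) = Add(8, 8713) = 8721)
Function('P')(F) = Mul(F, Add(-3, Mul(3, F))) (Function('P')(F) = Mul(Add(-3, Mul(3, F)), F) = Mul(F, Add(-3, Mul(3, F))))
Mul(Add(Function('P')(-168), 18902), Pow(Add(A, -21384), -1)) = Mul(Add(Mul(3, -168, Add(-1, -168)), 18902), Pow(Add(8721, -21384), -1)) = Mul(Add(Mul(3, -168, -169), 18902), Pow(-12663, -1)) = Mul(Add(85176, 18902), Rational(-1, 12663)) = Mul(104078, Rational(-1, 12663)) = Rational(-104078, 12663)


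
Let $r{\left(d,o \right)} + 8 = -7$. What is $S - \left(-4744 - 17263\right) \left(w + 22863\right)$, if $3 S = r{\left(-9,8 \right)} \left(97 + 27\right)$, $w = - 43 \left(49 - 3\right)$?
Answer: $459615575$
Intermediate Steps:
$r{\left(d,o \right)} = -15$ ($r{\left(d,o \right)} = -8 - 7 = -15$)
$w = -1978$ ($w = \left(-43\right) 46 = -1978$)
$S = -620$ ($S = \frac{\left(-15\right) \left(97 + 27\right)}{3} = \frac{\left(-15\right) 124}{3} = \frac{1}{3} \left(-1860\right) = -620$)
$S - \left(-4744 - 17263\right) \left(w + 22863\right) = -620 - \left(-4744 - 17263\right) \left(-1978 + 22863\right) = -620 - \left(-22007\right) 20885 = -620 - -459616195 = -620 + 459616195 = 459615575$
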